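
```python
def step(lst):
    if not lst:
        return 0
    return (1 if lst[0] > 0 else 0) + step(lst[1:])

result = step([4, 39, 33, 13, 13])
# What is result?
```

Count of positive elements in [4, 39, 33, 13, 13] = 5

Answer: 5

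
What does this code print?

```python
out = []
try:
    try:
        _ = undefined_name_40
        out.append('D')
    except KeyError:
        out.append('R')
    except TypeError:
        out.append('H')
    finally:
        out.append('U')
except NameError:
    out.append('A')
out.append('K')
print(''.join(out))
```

Execution trace: 'U' (inner finally) → 'A' (outer except NameError) → 'K' (after the try/except). Output: UAK

Answer: UAK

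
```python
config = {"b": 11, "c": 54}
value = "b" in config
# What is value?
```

Trace:
`config = {"b": 11, "c": 54}` → config = {'b': 11, 'c': 54}
`value = "b" in config` → value = True
So value = True

Answer: True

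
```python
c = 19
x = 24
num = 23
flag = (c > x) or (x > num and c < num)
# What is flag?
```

Trace:
`c = 19` → c = 19
`x = 24` → x = 24
`num = 23` → num = 23
`flag = (c > x) or (x > num and c < num)` → flag = True
So flag = True

Answer: True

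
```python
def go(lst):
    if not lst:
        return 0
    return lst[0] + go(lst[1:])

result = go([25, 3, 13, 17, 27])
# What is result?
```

25 + 3 + 13 + 17 + 27 + 0 = 85

Answer: 85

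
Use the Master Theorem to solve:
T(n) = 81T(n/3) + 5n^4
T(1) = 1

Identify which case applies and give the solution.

a=81, b=3, f(n)=5n^4. log_3(81) = 4. Since c=4 = 4, Case 2 applies: T(n) = Θ(n^log_b(a) · log n) = O(n^4 log n).

Answer: O(n^4 log n) - Case 2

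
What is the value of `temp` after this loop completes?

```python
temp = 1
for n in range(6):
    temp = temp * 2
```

Multiply by 2, 6 times: 1 * 2^6 = 64
`temp` takes the values: 1 → 2 → 4 → 8 → 16 → 32 → 64

Answer: 64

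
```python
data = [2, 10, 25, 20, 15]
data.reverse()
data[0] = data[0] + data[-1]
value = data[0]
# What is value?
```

Trace:
`data = [2, 10, 25, 20, 15]` → data = [2, 10, 25, 20, 15]
`data.reverse()` → data = [15, 20, 25, 10, 2]
`data[0] = data[0] + data[-1]` → data = [17, 20, 25, 10, 2]
`value = data[0]` → value = 17
So value = 17

Answer: 17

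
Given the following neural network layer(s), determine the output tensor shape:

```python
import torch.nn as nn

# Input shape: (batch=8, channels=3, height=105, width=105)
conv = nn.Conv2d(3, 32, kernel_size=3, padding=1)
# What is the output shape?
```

Input: (8, 3, 105, 105) -> Output: (8, 32, 105, 105)

Answer: (8, 32, 105, 105)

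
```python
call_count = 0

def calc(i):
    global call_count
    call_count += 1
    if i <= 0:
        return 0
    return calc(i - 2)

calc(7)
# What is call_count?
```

Linear recursion stepping by 2: 5 calls from i=7 down to ≤0.

Answer: 5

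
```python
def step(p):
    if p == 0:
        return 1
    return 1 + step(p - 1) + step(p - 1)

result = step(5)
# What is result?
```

step(p) = 1 + 2·step(p-1), step(0)=1. Closed form: (1+1)·2^5 - 1 = 63.

Answer: 63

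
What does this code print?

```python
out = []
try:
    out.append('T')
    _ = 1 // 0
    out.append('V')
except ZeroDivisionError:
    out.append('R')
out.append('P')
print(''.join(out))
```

Execution trace: 'T' (try body) → 'R' (except ZeroDivisionError) → 'P' (after the try/except). Output: TRP

Answer: TRP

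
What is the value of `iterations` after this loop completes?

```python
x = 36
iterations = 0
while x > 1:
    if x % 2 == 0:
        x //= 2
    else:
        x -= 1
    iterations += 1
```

Steps to reduce 36 to 1
`iterations` takes the values: 0 → 1 → 2 → 3 → 4 → 5 → 6

Answer: 6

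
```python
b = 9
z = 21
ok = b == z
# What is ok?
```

Trace:
`b = 9` → b = 9
`z = 21` → z = 21
`ok = b == z` → ok = False
So ok = False

Answer: False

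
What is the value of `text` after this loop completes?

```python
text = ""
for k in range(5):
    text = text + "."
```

Repeat '.' 5 times
`text` takes the values: "" → "." → ".." → "..." → "...." → "....."

Answer: "....."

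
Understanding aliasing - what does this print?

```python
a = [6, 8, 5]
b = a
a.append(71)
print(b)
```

Key concept: basic list aliasing.
Step by step:
`a = [6, 8, 5]` → a = [6, 8, 5]
`b = a` → b = [6, 8, 5] (same object as a)
`a.append(71)` → a = [6, 8, 5, 71] (same object as b); b = [6, 8, 5, 71] (same object as a)
`print(b)` → prints [6, 8, 5, 71]

Answer: [6, 8, 5, 71]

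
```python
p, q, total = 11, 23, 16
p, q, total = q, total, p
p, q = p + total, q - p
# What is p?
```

Trace:
`p, q, total = 11, 23, 16` → p = 11; q = 23; total = 16
`p, q, total = q, total, p` → p = 23; q = 16; total = 11
`p, q = p + total, q - p` → p = 34; q = -7
So p = 34

Answer: 34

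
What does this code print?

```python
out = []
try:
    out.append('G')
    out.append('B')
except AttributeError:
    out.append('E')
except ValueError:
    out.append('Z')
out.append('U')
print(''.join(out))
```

Execution trace: 'G' (try body) → 'B' (try body, no exception) → 'U' (after the try/except). Output: GBU

Answer: GBU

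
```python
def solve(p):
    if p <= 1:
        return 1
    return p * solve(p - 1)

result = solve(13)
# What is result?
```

solve(13) = 13 * 12 * 11 * 10 * 9 * 8 * 7 * 6 * 5 * 4 * 3 * 2 * 1 = 6227020800

Answer: 6227020800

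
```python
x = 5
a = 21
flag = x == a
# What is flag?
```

Trace:
`x = 5` → x = 5
`a = 21` → a = 21
`flag = x == a` → flag = False
So flag = False

Answer: False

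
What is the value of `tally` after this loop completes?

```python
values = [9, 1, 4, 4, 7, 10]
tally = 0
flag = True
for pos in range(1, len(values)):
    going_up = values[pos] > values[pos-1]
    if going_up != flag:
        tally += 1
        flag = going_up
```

Count direction changes in [9, 1, 4, 4, 7, 10]
`tally` takes the values: 0 → 1 → 2 → 3 → 4

Answer: 4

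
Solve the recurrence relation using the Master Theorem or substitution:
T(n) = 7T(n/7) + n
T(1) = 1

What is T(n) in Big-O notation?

By Master Theorem: a=7, b=7, f(n)=n. Since log_7(7) = 1 and f(n) = Θ(n^1), Case 2 applies. T(n) = O(n log n).

Answer: O(n log n)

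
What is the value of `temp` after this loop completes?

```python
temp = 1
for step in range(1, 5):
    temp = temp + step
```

Start at 1, add 1 through 4
`temp` takes the values: 1 → 2 → 4 → 7 → 11

Answer: 11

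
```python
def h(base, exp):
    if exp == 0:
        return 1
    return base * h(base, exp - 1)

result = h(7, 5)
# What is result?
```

h(7, 5) = 7 * 7 * 7 * 7 * 7 = 16807

Answer: 16807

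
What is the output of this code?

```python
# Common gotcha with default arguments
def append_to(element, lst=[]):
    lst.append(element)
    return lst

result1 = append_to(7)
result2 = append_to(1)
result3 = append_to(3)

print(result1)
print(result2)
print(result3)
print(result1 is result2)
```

Key concept: mutable default argument gotcha.
Step by step:
`result1 = append_to(7)` → result1 = [7]
`result2 = append_to(1)` → result1 = [7, 1] (same object as result2); result2 = [7, 1] (same object as result1)
`result3 = append_to(3)` → result1 = [7, 1, 3] (same object as result2, result3); result2 = [7, 1, 3] (same object as result1, result3); result3 = [7, 1, 3] (same object as result1, result2)
`print(result1)` → prints [7, 1, 3]
`print(result2)` → prints [7, 1, 3]
`print(result3)` → prints [7, 1, 3]
`print(result1 is result2)` → prints True

Answer:
[7, 1, 3]
[7, 1, 3]
[7, 1, 3]
True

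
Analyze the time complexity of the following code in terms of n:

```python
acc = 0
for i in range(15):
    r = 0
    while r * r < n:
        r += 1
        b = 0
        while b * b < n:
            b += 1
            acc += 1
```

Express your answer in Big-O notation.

Each loop level contributes: 1 × √n × √n. Multiplying the contributions gives O(n).

Answer: O(n)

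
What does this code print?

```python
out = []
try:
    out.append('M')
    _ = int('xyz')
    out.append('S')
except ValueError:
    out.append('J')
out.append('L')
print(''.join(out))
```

Execution trace: 'M' (try body) → 'J' (except ValueError) → 'L' (after the try/except). Output: MJL

Answer: MJL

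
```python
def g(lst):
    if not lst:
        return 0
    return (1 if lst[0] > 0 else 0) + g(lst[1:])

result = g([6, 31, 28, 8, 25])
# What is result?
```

Count of positive elements in [6, 31, 28, 8, 25] = 5

Answer: 5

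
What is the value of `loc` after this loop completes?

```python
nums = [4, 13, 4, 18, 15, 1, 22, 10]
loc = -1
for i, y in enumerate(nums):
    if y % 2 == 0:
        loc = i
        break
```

First even number index in [4, 13, 4, 18, 15, 1, 22, 10]
`loc` takes the values: -1 → 0

Answer: 0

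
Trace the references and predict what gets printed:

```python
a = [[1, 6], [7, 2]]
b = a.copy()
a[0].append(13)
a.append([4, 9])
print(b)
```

Key concept: shallow copy with nested lists.
Step by step:
`a = [[1, 6], [7, 2]]` → a = [[1, 6], [7, 2]]
`b = a.copy()` → b = [[1, 6], [7, 2]]
`a[0].append(13)` → a = [[1, 6, 13], [7, 2]]; b = [[1, 6, 13], [7, 2]]
`a.append([4, 9])` → a = [[1, 6, 13], [7, 2], [4, 9]]
`print(b)` → prints [[1, 6, 13], [7, 2]]

Answer: [[1, 6, 13], [7, 2]]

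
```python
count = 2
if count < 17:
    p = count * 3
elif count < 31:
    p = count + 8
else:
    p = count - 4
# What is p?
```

Trace:
`count = 2` → count = 2
`if count < 17: ...` → count < 17 is True → p = 6
So p = 6

Answer: 6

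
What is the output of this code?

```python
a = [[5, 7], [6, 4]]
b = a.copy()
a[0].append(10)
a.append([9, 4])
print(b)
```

Key concept: shallow copy with nested lists.
Step by step:
`a = [[5, 7], [6, 4]]` → a = [[5, 7], [6, 4]]
`b = a.copy()` → b = [[5, 7], [6, 4]]
`a[0].append(10)` → a = [[5, 7, 10], [6, 4]]; b = [[5, 7, 10], [6, 4]]
`a.append([9, 4])` → a = [[5, 7, 10], [6, 4], [9, 4]]
`print(b)` → prints [[5, 7, 10], [6, 4]]

Answer: [[5, 7, 10], [6, 4]]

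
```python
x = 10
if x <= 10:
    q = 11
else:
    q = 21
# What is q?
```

Trace:
`x = 10` → x = 10
`if x <= 10: ...` → x <= 10 is True → q = 11
So q = 11

Answer: 11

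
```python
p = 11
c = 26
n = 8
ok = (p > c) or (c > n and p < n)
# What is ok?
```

Trace:
`p = 11` → p = 11
`c = 26` → c = 26
`n = 8` → n = 8
`ok = (p > c) or (c > n and p < n)` → ok = False
So ok = False

Answer: False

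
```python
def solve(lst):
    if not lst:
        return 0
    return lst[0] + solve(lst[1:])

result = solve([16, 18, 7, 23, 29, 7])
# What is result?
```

16 + 18 + 7 + 23 + 29 + 7 + 0 = 100

Answer: 100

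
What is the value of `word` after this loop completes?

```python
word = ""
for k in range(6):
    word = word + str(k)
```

Concatenate digits 0 to 5
`word` takes the values: "" → "0" → "01" → "012" → "0123" → "01234" → "012345"

Answer: "012345"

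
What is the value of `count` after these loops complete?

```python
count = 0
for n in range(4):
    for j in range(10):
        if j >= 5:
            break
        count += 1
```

Inner breaks at 5, outer runs 4 times
`count` takes the values: 0 → 1 → 2 → 3 → 4 → 5 → 6 → 7 → 8 → 9 → 10 → 11 → 12 → 13 → 14 → 15 → 16 → 17 → 18 → 19 → 20

Answer: 20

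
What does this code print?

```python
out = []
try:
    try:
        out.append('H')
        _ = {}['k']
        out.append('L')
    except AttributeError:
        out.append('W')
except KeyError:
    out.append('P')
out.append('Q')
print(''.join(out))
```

Execution trace: 'H' (try body) → 'P' (outer except KeyError) → 'Q' (after the try/except). Output: HPQ

Answer: HPQ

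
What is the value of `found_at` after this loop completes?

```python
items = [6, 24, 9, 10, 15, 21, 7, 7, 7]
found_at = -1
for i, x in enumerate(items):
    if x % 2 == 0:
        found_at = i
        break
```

First even number index in [6, 24, 9, 10, 15, 21, 7, 7, 7]
`found_at` takes the values: -1 → 0

Answer: 0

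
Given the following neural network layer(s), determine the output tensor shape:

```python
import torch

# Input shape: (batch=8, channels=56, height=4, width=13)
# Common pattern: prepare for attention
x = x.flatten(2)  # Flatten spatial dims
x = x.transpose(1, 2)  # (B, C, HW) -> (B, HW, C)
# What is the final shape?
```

Input: (8, 56, 4, 13) -> after flatten(2): (8, 56, 52) -> Output: (8, 52, 56)

Answer: (8, 52, 56)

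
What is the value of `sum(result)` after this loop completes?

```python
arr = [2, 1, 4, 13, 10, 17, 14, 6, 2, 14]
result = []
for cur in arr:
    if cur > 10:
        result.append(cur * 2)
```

Sum of doubled values > 10
`result` takes the values: [] → [26] → [26, 34] → [26, 34, 28] → [26, 34, 28, 28]
So `sum(result)` = 116

Answer: 116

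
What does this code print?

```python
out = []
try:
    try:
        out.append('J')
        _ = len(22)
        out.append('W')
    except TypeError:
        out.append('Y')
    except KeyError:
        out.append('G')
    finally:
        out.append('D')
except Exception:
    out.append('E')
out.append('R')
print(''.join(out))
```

Execution trace: 'J' (inner try body) → 'Y' (inner except TypeError) → 'D' (inner finally) → 'R' (after the try/except). Output: JYDR

Answer: JYDR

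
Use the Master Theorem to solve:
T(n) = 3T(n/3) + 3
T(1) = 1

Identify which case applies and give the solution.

a=3, b=3, f(n)=3. log_3(3) = 1. Since c=0 < 1, Case 1 applies: T(n) = Θ(n^log_b(a)) = O(n).

Answer: O(n) - Case 1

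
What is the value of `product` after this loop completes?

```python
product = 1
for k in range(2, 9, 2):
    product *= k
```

Product of even numbers 2 to 8
`product` takes the values: 1 → 2 → 8 → 48 → 384

Answer: 384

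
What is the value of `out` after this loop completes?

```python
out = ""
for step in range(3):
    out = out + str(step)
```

Concatenate digits 0 to 2
`out` takes the values: "" → "0" → "01" → "012"

Answer: "012"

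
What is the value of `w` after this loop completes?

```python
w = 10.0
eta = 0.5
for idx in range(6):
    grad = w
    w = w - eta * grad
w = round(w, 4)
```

Gradient descent: w = 10.0 * (1 - 0.5)^6
`w` takes the values: 10.0 → 5.0 → 2.5 → 1.25 → 0.625 → 0.3125 → 0.15625 → 0.1562

Answer: 0.1562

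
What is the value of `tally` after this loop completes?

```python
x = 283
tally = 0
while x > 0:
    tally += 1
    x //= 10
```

Count digits by repeated division by 10
`tally` takes the values: 0 → 1 → 2 → 3

Answer: 3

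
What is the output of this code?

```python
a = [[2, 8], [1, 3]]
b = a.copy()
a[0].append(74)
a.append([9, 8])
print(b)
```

Key concept: shallow copy with nested lists.
Step by step:
`a = [[2, 8], [1, 3]]` → a = [[2, 8], [1, 3]]
`b = a.copy()` → b = [[2, 8], [1, 3]]
`a[0].append(74)` → a = [[2, 8, 74], [1, 3]]; b = [[2, 8, 74], [1, 3]]
`a.append([9, 8])` → a = [[2, 8, 74], [1, 3], [9, 8]]
`print(b)` → prints [[2, 8, 74], [1, 3]]

Answer: [[2, 8, 74], [1, 3]]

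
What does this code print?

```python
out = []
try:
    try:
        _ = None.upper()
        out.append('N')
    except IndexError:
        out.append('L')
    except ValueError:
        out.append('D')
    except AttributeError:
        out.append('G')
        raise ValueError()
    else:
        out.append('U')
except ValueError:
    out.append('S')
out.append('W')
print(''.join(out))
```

Execution trace: 'G' (inner except AttributeError) → 'S' (outer except ValueError) → 'W' (after the try/except). Output: GSW

Answer: GSW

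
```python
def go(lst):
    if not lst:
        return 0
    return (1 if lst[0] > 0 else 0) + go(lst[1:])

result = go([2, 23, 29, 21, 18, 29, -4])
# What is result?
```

Count of positive elements in [2, 23, 29, 21, 18, 29, -4] = 6

Answer: 6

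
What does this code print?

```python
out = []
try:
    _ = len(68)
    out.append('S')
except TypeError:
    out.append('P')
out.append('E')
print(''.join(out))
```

Execution trace: 'P' (except TypeError) → 'E' (after the try/except). Output: PE

Answer: PE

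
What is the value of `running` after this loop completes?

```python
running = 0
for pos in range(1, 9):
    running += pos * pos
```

Sum of squares 1² to 8² = 204
`running` takes the values: 0 → 1 → 5 → 14 → 30 → 55 → 91 → 140 → 204

Answer: 204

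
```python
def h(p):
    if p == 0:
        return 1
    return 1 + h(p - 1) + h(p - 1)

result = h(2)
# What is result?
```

h(p) = 1 + 2·h(p-1), h(0)=1. Closed form: (1+1)·2^2 - 1 = 7.

Answer: 7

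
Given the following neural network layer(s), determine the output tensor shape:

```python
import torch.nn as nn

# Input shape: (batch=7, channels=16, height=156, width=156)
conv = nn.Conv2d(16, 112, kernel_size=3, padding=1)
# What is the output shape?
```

Input: (7, 16, 156, 156) -> Output: (7, 112, 156, 156)

Answer: (7, 112, 156, 156)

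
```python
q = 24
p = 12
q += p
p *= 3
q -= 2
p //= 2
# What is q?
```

Trace:
`q = 24` → q = 24
`p = 12` → p = 12
`q += p` → q = 36
`p *= 3` → p = 36
`q -= 2` → q = 34
`p //= 2` → p = 18
So q = 34

Answer: 34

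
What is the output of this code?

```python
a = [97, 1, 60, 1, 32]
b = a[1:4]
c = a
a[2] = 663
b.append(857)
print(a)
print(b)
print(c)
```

Key concept: slice vs alias.
Step by step:
`a = [97, 1, 60, 1, 32]` → a = [97, 1, 60, 1, 32]
`b = a[1:4]` → b = [1, 60, 1]
`c = a` → c = [97, 1, 60, 1, 32] (same object as a)
`a[2] = 663` → a = [97, 1, 663, 1, 32] (same object as c); c = [97, 1, 663, 1, 32] (same object as a)
`b.append(857)` → b = [1, 60, 1, 857]
`print(a)` → prints [97, 1, 663, 1, 32]
`print(b)` → prints [1, 60, 1, 857]
`print(c)` → prints [97, 1, 663, 1, 32]

Answer:
[97, 1, 663, 1, 32]
[1, 60, 1, 857]
[97, 1, 663, 1, 32]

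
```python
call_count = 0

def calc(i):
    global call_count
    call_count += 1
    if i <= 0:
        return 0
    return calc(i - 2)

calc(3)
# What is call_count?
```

Linear recursion stepping by 2: 3 calls from i=3 down to ≤0.

Answer: 3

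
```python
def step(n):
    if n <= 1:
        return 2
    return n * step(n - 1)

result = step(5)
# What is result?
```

step(5) = 5 * 4 * 3 * 2 * 2 = 240

Answer: 240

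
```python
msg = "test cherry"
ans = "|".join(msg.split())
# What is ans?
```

Trace:
`msg = "test cherry"` → msg = 'test cherry'
`ans = "|".join(msg.split())` → ans = 'test|cherry'
So ans = 'test|cherry'

Answer: 'test|cherry'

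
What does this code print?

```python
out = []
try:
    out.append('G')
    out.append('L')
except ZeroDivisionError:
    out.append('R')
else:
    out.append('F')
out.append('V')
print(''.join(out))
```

Execution trace: 'G' (try body) → 'L' (try body, no exception) → 'F' (else) → 'V' (after the try/except). Output: GLFV

Answer: GLFV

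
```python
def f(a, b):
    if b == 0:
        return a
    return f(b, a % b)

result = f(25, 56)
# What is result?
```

f(25, 56) -> f(56, 25) -> f(25, 6) -> f(6, 1) -> f(1, 0) -> 1

Answer: 1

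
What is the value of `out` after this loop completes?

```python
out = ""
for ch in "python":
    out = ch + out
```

Reverse 'python'
`out` takes the values: "" → "p" → "yp" → "typ" → "htyp" → "ohtyp" → "nohtyp"

Answer: "nohtyp"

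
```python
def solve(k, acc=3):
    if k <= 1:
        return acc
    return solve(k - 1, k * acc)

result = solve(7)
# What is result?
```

Accumulator trace (n, acc): (7, 3) -> (6, 21) -> (5, 126) -> (4, 630) -> (3, 2520) -> (2, 7560) -> (1, 15120) -> return 15120

Answer: 15120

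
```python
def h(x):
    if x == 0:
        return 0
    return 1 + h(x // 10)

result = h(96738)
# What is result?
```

Count of digits of 96738: 5

Answer: 5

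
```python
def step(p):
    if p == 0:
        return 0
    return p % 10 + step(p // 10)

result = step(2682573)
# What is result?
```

Sum of digits of 2682573: 3 + 7 + 5 + 2 + 8 + 6 + 2 = 33

Answer: 33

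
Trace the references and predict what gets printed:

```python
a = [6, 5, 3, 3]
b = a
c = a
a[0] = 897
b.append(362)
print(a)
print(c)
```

Key concept: multiple aliases.
Step by step:
`a = [6, 5, 3, 3]` → a = [6, 5, 3, 3]
`b = a` → b = [6, 5, 3, 3] (same object as a)
`c = a` → c = [6, 5, 3, 3] (same object as a, b)
`a[0] = 897` → a = [897, 5, 3, 3] (same object as b, c); b = [897, 5, 3, 3] (same object as a, c); c = [897, 5, 3, 3] (same object as a, b)
`b.append(362)` → a = [897, 5, 3, 3, 362] (same object as b, c); b = [897, 5, 3, 3, 362] (same object as a, c); c = [897, 5, 3, 3, 362] (same object as a, b)
`print(a)` → prints [897, 5, 3, 3, 362]
`print(c)` → prints [897, 5, 3, 3, 362]

Answer:
[897, 5, 3, 3, 362]
[897, 5, 3, 3, 362]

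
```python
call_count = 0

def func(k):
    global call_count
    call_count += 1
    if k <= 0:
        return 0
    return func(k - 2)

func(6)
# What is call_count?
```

Linear recursion stepping by 2: 4 calls from k=6 down to ≤0.

Answer: 4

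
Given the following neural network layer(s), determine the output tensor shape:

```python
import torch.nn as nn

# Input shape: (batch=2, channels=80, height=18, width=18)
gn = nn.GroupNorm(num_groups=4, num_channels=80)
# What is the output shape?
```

Input: (2, 80, 18, 18) -> Output: (2, 80, 18, 18)

Answer: (2, 80, 18, 18)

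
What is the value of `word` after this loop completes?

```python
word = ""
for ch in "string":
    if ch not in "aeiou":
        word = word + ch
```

Remove vowels from 'string'
`word` takes the values: "" → "s" → "st" → "str" → "strn" → "strng"

Answer: "strng"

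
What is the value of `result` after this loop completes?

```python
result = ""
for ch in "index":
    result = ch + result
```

Reverse 'index'
`result` takes the values: "" → "i" → "ni" → "dni" → "edni" → "xedni"

Answer: "xedni"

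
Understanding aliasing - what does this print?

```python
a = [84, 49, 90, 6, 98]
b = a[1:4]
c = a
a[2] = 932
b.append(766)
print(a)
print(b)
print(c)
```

Key concept: slice vs alias.
Step by step:
`a = [84, 49, 90, 6, 98]` → a = [84, 49, 90, 6, 98]
`b = a[1:4]` → b = [49, 90, 6]
`c = a` → c = [84, 49, 90, 6, 98] (same object as a)
`a[2] = 932` → a = [84, 49, 932, 6, 98] (same object as c); c = [84, 49, 932, 6, 98] (same object as a)
`b.append(766)` → b = [49, 90, 6, 766]
`print(a)` → prints [84, 49, 932, 6, 98]
`print(b)` → prints [49, 90, 6, 766]
`print(c)` → prints [84, 49, 932, 6, 98]

Answer:
[84, 49, 932, 6, 98]
[49, 90, 6, 766]
[84, 49, 932, 6, 98]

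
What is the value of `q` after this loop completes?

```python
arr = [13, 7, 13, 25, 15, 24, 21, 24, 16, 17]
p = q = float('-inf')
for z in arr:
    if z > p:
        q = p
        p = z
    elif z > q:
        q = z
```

Second largest (with repeats) in [13, 7, 13, 25, 15, 24, 21, 24, 16, 17]
`q` takes the values: -inf → 7 → 13 → 15 → 24

Answer: 24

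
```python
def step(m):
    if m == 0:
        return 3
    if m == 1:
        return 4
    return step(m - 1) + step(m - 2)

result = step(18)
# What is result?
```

Build up from base cases: step(0)=3, step(1)=4, step(2)=7, step(3)=11, step(4)=18, step(5)=29, step(6)=47, ..., step(18)=15127

Answer: 15127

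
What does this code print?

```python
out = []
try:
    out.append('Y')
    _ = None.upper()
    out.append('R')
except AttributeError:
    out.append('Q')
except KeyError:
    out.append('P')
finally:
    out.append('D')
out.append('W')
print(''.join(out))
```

Execution trace: 'Y' (try body) → 'Q' (except AttributeError) → 'D' (finally) → 'W' (after the try/except). Output: YQDW

Answer: YQDW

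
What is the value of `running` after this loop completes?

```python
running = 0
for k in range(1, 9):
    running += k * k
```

Sum of squares 1² to 8² = 204
`running` takes the values: 0 → 1 → 5 → 14 → 30 → 55 → 91 → 140 → 204

Answer: 204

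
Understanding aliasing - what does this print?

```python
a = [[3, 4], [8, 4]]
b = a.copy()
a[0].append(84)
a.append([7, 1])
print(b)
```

Key concept: shallow copy with nested lists.
Step by step:
`a = [[3, 4], [8, 4]]` → a = [[3, 4], [8, 4]]
`b = a.copy()` → b = [[3, 4], [8, 4]]
`a[0].append(84)` → a = [[3, 4, 84], [8, 4]]; b = [[3, 4, 84], [8, 4]]
`a.append([7, 1])` → a = [[3, 4, 84], [8, 4], [7, 1]]
`print(b)` → prints [[3, 4, 84], [8, 4]]

Answer: [[3, 4, 84], [8, 4]]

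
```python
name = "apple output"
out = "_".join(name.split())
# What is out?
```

Trace:
`name = "apple output"` → name = 'apple output'
`out = "_".join(name.split())` → out = 'apple_output'
So out = 'apple_output'

Answer: 'apple_output'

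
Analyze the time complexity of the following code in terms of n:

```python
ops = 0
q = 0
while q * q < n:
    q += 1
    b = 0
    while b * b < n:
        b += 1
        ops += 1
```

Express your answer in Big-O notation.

Each loop level contributes: √n × √n. Multiplying the contributions gives O(n).

Answer: O(n)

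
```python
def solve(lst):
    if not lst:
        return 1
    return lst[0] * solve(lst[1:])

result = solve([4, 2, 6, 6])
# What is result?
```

Product over [4, 2, 6, 6] = 4 * 2 * 6 * 6 = 288

Answer: 288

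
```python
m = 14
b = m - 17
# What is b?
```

Trace:
`m = 14` → m = 14
`b = m - 17` → b = -3
So b = -3

Answer: -3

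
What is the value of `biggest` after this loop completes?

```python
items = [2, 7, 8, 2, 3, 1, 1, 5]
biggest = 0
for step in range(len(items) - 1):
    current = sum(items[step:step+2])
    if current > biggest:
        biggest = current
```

Max sum of 2-element window in [2, 7, 8, 2, 3, 1, 1, 5]
`biggest` takes the values: 0 → 9 → 15

Answer: 15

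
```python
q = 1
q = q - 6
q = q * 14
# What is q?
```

Trace:
`q = 1` → q = 1
`q = q - 6` → q = -5
`q = q * 14` → q = -70
So q = -70

Answer: -70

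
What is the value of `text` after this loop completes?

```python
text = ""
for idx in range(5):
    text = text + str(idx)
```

Concatenate digits 0 to 4
`text` takes the values: "" → "0" → "01" → "012" → "0123" → "01234"

Answer: "01234"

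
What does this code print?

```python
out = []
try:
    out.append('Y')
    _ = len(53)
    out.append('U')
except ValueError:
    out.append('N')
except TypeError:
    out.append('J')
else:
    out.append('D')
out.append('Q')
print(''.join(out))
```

Execution trace: 'Y' (try body) → 'J' (except TypeError) → 'Q' (after the try/except). Output: YJQ

Answer: YJQ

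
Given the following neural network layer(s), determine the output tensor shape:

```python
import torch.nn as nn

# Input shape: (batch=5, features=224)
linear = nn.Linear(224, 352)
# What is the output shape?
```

Input: (5, 224) -> Output: (5, 352)

Answer: (5, 352)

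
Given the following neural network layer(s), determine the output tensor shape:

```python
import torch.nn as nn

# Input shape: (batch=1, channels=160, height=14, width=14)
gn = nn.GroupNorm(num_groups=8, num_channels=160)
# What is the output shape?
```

Input: (1, 160, 14, 14) -> Output: (1, 160, 14, 14)

Answer: (1, 160, 14, 14)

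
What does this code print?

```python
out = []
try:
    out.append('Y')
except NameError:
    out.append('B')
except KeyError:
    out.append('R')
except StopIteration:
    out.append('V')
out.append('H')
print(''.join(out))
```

Execution trace: 'Y' (try body, no exception) → 'H' (after the try/except). Output: YH

Answer: YH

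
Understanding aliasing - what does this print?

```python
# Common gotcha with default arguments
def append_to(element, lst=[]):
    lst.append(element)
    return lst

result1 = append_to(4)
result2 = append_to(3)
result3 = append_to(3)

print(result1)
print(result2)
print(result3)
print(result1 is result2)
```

Key concept: mutable default argument gotcha.
Step by step:
`result1 = append_to(4)` → result1 = [4]
`result2 = append_to(3)` → result1 = [4, 3] (same object as result2); result2 = [4, 3] (same object as result1)
`result3 = append_to(3)` → result1 = [4, 3, 3] (same object as result2, result3); result2 = [4, 3, 3] (same object as result1, result3); result3 = [4, 3, 3] (same object as result1, result2)
`print(result1)` → prints [4, 3, 3]
`print(result2)` → prints [4, 3, 3]
`print(result3)` → prints [4, 3, 3]
`print(result1 is result2)` → prints True

Answer:
[4, 3, 3]
[4, 3, 3]
[4, 3, 3]
True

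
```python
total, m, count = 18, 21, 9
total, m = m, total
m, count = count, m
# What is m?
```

Trace:
`total, m, count = 18, 21, 9` → total = 18; m = 21; count = 9
`total, m = m, total` → total = 21; m = 18
`m, count = count, m` → m = 9; count = 18
So m = 9

Answer: 9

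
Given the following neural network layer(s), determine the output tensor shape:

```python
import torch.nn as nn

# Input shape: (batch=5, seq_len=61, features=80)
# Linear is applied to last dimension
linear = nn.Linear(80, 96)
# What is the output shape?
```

Input: (5, 61, 80) -> Output: (5, 61, 96)

Answer: (5, 61, 96)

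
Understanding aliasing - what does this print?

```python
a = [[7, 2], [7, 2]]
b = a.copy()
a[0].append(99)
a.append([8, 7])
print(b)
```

Key concept: shallow copy with nested lists.
Step by step:
`a = [[7, 2], [7, 2]]` → a = [[7, 2], [7, 2]]
`b = a.copy()` → b = [[7, 2], [7, 2]]
`a[0].append(99)` → a = [[7, 2, 99], [7, 2]]; b = [[7, 2, 99], [7, 2]]
`a.append([8, 7])` → a = [[7, 2, 99], [7, 2], [8, 7]]
`print(b)` → prints [[7, 2, 99], [7, 2]]

Answer: [[7, 2, 99], [7, 2]]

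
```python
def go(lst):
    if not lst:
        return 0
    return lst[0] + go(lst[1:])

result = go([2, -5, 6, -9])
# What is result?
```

2 + (-5) + 6 + (-9) + 0 = -6

Answer: -6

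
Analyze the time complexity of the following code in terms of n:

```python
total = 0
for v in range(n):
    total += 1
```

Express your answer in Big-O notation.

Each loop level contributes: n. Multiplying the contributions gives O(n).

Answer: O(n)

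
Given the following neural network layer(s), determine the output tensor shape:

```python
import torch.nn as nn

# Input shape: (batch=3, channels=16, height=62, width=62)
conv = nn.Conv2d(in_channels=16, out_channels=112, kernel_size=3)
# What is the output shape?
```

Input: (3, 16, 62, 62) -> Output: (3, 112, 60, 60)

Answer: (3, 112, 60, 60)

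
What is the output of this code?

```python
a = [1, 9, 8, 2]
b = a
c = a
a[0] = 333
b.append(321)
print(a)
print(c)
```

Key concept: multiple aliases.
Step by step:
`a = [1, 9, 8, 2]` → a = [1, 9, 8, 2]
`b = a` → b = [1, 9, 8, 2] (same object as a)
`c = a` → c = [1, 9, 8, 2] (same object as a, b)
`a[0] = 333` → a = [333, 9, 8, 2] (same object as b, c); b = [333, 9, 8, 2] (same object as a, c); c = [333, 9, 8, 2] (same object as a, b)
`b.append(321)` → a = [333, 9, 8, 2, 321] (same object as b, c); b = [333, 9, 8, 2, 321] (same object as a, c); c = [333, 9, 8, 2, 321] (same object as a, b)
`print(a)` → prints [333, 9, 8, 2, 321]
`print(c)` → prints [333, 9, 8, 2, 321]

Answer:
[333, 9, 8, 2, 321]
[333, 9, 8, 2, 321]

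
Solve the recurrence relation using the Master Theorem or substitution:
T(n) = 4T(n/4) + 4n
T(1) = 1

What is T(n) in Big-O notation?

By Master Theorem: a=4, b=4, f(n)=4n. Since log_4(4) = 1 and f(n) = Θ(n^1), Case 2 applies. T(n) = O(n log n).

Answer: O(n log n)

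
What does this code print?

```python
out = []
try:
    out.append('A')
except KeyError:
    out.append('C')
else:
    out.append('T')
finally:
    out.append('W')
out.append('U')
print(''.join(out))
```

Execution trace: 'A' (try body, no exception) → 'T' (else) → 'W' (finally) → 'U' (after the try/except). Output: ATWU

Answer: ATWU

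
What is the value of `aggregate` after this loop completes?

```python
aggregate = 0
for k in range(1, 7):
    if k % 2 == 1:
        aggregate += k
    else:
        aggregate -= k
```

Add odd, subtract even
`aggregate` takes the values: 0 → 1 → -1 → 2 → -2 → 3 → -3

Answer: -3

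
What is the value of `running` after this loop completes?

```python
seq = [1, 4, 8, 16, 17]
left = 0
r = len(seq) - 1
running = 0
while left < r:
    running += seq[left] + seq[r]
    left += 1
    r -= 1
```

Sum of pairs from ends
`running` takes the values: 0 → 18 → 38

Answer: 38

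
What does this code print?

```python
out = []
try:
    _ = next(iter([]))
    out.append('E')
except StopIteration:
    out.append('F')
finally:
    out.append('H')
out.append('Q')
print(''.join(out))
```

Execution trace: 'F' (except StopIteration) → 'H' (finally) → 'Q' (after the try/except). Output: FHQ

Answer: FHQ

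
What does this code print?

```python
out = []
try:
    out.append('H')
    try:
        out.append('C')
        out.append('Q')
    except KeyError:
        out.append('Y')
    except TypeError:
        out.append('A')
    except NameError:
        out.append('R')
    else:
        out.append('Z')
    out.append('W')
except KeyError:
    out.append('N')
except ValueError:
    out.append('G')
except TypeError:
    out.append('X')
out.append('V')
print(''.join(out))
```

Execution trace: 'H' (try body) → 'C' (inner try body) → 'Q' (inner try body, no exception) → 'Z' (inner else) → 'W' (try body, no exception) → 'V' (after the try/except). Output: HCQZWV

Answer: HCQZWV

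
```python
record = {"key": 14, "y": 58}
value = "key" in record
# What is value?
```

Trace:
`record = {"key": 14, "y": 58}` → record = {'key': 14, 'y': 58}
`value = "key" in record` → value = True
So value = True

Answer: True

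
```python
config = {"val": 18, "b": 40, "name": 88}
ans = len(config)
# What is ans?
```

Trace:
`config = {"val": 18, "b": 40, "name": 88}` → config = {'val': 18, 'b': 40, 'name': 88}
`ans = len(config)` → ans = 3
So ans = 3

Answer: 3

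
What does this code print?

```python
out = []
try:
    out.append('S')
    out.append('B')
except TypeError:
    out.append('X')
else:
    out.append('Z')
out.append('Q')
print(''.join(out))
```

Execution trace: 'S' (try body) → 'B' (try body, no exception) → 'Z' (else) → 'Q' (after the try/except). Output: SBZQ

Answer: SBZQ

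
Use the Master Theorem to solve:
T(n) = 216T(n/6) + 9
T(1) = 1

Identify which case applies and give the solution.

a=216, b=6, f(n)=9. log_6(216) = 3. Since c=0 < 3, Case 1 applies: T(n) = Θ(n^log_b(a)) = O(n^3).

Answer: O(n^3) - Case 1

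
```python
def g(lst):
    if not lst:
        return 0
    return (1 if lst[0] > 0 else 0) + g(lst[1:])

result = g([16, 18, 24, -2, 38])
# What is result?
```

Count of positive elements in [16, 18, 24, -2, 38] = 4

Answer: 4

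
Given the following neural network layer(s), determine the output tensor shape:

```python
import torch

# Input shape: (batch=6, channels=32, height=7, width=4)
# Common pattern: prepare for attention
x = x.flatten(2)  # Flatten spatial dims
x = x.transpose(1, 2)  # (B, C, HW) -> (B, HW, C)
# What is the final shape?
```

Input: (6, 32, 7, 4) -> after flatten(2): (6, 32, 28) -> Output: (6, 28, 32)

Answer: (6, 28, 32)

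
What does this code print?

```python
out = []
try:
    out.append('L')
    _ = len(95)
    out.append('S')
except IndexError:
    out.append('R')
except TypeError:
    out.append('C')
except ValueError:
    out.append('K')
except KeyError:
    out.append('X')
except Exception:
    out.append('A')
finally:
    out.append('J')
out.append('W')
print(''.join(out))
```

Execution trace: 'L' (try body) → 'C' (except TypeError) → 'J' (finally) → 'W' (after the try/except). Output: LCJW

Answer: LCJW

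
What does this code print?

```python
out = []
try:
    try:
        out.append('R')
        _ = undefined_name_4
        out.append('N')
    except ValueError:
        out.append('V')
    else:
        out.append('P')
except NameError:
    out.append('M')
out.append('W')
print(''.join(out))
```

Execution trace: 'R' (try body) → 'M' (outer except NameError) → 'W' (after the try/except). Output: RMW

Answer: RMW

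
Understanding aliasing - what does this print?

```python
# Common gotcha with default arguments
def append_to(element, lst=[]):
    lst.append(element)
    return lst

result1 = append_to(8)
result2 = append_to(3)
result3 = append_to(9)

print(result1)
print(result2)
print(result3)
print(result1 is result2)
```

Key concept: mutable default argument gotcha.
Step by step:
`result1 = append_to(8)` → result1 = [8]
`result2 = append_to(3)` → result1 = [8, 3] (same object as result2); result2 = [8, 3] (same object as result1)
`result3 = append_to(9)` → result1 = [8, 3, 9] (same object as result2, result3); result2 = [8, 3, 9] (same object as result1, result3); result3 = [8, 3, 9] (same object as result1, result2)
`print(result1)` → prints [8, 3, 9]
`print(result2)` → prints [8, 3, 9]
`print(result3)` → prints [8, 3, 9]
`print(result1 is result2)` → prints True

Answer:
[8, 3, 9]
[8, 3, 9]
[8, 3, 9]
True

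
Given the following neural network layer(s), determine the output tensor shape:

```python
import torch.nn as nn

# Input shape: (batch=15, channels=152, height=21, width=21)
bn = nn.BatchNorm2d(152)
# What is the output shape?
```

Input: (15, 152, 21, 21) -> Output: (15, 152, 21, 21)

Answer: (15, 152, 21, 21)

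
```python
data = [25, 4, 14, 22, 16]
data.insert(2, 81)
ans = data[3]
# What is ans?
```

Trace:
`data = [25, 4, 14, 22, 16]` → data = [25, 4, 14, 22, 16]
`data.insert(2, 81)` → data = [25, 4, 81, 14, 22, 16]
`ans = data[3]` → ans = 14
So ans = 14

Answer: 14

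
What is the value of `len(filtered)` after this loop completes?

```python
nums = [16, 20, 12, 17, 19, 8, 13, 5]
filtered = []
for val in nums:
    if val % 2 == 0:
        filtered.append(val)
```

Count even numbers in [16, 20, 12, 17, 19, 8, 13, 5]
`filtered` takes the values: [] → [16] → [16, 20] → [16, 20, 12] → [16, 20, 12, 8]
So `len(filtered)` = 4

Answer: 4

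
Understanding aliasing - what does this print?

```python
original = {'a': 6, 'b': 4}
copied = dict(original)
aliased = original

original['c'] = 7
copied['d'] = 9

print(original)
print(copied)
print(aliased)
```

Key concept: dict() creates copy, assignment creates alias.
Step by step:
`original = {'a': 6, 'b': 4}` → original = {'a': 6, 'b': 4}
`copied = dict(original)` → copied = {'a': 6, 'b': 4}
`aliased = original` → aliased = {'a': 6, 'b': 4} (same object as original)
`original['c'] = 7` → original = {'a': 6, 'b': 4, 'c': 7} (same object as aliased); aliased = {'a': 6, 'b': 4, 'c': 7} (same object as original)
`copied['d'] = 9` → copied = {'a': 6, 'b': 4, 'd': 9}
`print(original)` → prints {'a': 6, 'b': 4, 'c': 7}
`print(copied)` → prints {'a': 6, 'b': 4, 'd': 9}
`print(aliased)` → prints {'a': 6, 'b': 4, 'c': 7}

Answer:
{'a': 6, 'b': 4, 'c': 7}
{'a': 6, 'b': 4, 'd': 9}
{'a': 6, 'b': 4, 'c': 7}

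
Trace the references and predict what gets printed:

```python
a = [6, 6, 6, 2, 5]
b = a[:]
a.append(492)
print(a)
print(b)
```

Key concept: slice [:] creates copy.
Step by step:
`a = [6, 6, 6, 2, 5]` → a = [6, 6, 6, 2, 5]
`b = a[:]` → b = [6, 6, 6, 2, 5]
`a.append(492)` → a = [6, 6, 6, 2, 5, 492]
`print(a)` → prints [6, 6, 6, 2, 5, 492]
`print(b)` → prints [6, 6, 6, 2, 5]

Answer:
[6, 6, 6, 2, 5, 492]
[6, 6, 6, 2, 5]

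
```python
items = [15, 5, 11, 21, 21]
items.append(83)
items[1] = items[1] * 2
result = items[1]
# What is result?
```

Trace:
`items = [15, 5, 11, 21, 21]` → items = [15, 5, 11, 21, 21]
`items.append(83)` → items = [15, 5, 11, 21, 21, 83]
`items[1] = items[1] * 2` → items = [15, 10, 11, 21, 21, 83]
`result = items[1]` → result = 10
So result = 10

Answer: 10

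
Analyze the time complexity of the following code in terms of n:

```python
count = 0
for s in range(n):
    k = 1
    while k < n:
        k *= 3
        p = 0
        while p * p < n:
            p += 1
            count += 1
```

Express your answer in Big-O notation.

Each loop level contributes: n × log n × √n. Multiplying the contributions gives O(n√n log n).

Answer: O(n√n log n)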